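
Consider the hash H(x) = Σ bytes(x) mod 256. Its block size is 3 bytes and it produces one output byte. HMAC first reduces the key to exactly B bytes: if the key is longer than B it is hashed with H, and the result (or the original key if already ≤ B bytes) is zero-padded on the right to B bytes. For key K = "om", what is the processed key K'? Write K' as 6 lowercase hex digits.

Key "om" = 6f 6d is 2 bytes ≤ B = 3; zero-pad to 3 bytes: K' = 6f 6d 00.

6f6d00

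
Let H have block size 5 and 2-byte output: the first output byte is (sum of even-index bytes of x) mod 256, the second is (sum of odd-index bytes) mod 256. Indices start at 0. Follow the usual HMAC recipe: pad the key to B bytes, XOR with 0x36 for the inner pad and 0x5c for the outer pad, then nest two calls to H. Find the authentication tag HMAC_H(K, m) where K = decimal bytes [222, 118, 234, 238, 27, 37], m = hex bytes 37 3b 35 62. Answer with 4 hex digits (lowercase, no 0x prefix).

d80f

Key decimal bytes [222, 118, 234, 238, 27, 37] = de 76 ea ee 1b 25 is 6 bytes > B = 5, so hash it first: H(key) = e3 89, then zero-pad to 5 bytes: K' = e3 89 00 00 00.
K' ⊕ ipad = d5 bf 36 36 36.  K' ⊕ opad = bf d5 5c 5c 5c.
Inner input = (K'⊕ipad) ∥ m = d5 bf 36 36 36 ∥ 37 3b 35 62.
Inner hash: even-index sum = 478 mod 256 = 222; odd-index sum = 353 mod 256 = 97 → de 61.
Outer input = (K'⊕opad) ∥ inner = bf d5 5c 5c 5c ∥ de 61.
Outer hash (tag): even-index sum = 472 mod 256 = 216; odd-index sum = 527 mod 256 = 15 → d8 0f.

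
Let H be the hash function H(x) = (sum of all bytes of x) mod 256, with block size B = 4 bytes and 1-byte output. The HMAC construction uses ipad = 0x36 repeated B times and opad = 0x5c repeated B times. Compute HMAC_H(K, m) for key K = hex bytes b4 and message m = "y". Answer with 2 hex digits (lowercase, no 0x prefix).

Key hex bytes b4 is 1 byte ≤ B = 4; zero-pad to 4 bytes: K' = b4 00 00 00.
K' ⊕ ipad = 82 36 36 36.  K' ⊕ opad = e8 5c 5c 5c.
Inner input = (K'⊕ipad) ∥ m = 82 36 36 36 ∥ 79.
Inner hash: sum = 130+54+54+54+121 = 413; mod 256 = 157 → 9d.
Outer input = (K'⊕opad) ∥ inner = e8 5c 5c 5c ∥ 9d.
Outer hash (tag): sum = 232+92+92+92+157 = 665; mod 256 = 153 → 99.

99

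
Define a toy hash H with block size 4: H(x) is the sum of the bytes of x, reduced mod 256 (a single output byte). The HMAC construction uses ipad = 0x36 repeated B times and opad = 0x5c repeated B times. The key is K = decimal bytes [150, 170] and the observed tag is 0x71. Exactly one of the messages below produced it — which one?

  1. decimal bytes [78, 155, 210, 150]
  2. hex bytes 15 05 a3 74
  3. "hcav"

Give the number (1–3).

Key decimal bytes [150, 170] = 96 aa is 2 bytes ≤ B = 4; zero-pad to 4 bytes: K' = 96 aa 00 00.
K' ⊕ ipad = a0 9c 36 36; K' ⊕ opad = ca f6 5c 5c.
m1: inner = H(a0 9c 36 36 4e 9b d2 96) = f9; tag = H(ca f6 5c 5c f9) = 71 ← matches
m2: inner = H(a0 9c 36 36 15 05 a3 74) = d9; tag = H(ca f6 5c 5c d9) = 51
m3: inner = H(a0 9c 36 36 68 63 61 76) = 4a; tag = H(ca f6 5c 5c 4a) = c2

1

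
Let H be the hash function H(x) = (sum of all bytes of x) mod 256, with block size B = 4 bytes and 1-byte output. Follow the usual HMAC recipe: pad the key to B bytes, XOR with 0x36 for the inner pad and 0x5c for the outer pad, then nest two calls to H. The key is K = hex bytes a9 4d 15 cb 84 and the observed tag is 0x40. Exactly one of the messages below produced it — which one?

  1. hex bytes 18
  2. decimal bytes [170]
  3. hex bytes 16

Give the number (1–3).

1

Key hex bytes a9 4d 15 cb 84 is 5 bytes > B = 4, so hash it first: H(key) = 5a, then zero-pad to 4 bytes: K' = 5a 00 00 00.
K' ⊕ ipad = 6c 36 36 36; K' ⊕ opad = 06 5c 5c 5c.
m1: inner = H(6c 36 36 36 18) = 26; tag = H(06 5c 5c 5c 26) = 40 ← matches
m2: inner = H(6c 36 36 36 aa) = b8; tag = H(06 5c 5c 5c b8) = d2
m3: inner = H(6c 36 36 36 16) = 24; tag = H(06 5c 5c 5c 24) = 3e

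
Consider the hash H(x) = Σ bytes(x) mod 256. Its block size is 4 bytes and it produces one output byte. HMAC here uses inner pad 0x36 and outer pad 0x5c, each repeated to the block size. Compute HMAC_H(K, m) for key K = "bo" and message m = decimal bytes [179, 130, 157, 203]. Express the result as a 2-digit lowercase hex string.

Key "bo" = 62 6f is 2 bytes ≤ B = 4; zero-pad to 4 bytes: K' = 62 6f 00 00.
K' ⊕ ipad = 54 59 36 36.  K' ⊕ opad = 3e 33 5c 5c.
Inner input = (K'⊕ipad) ∥ m = 54 59 36 36 ∥ b3 82 9d cb.
Inner hash: sum = 84+89+54+54+179+130+157+203 = 950; mod 256 = 182 → b6.
Outer input = (K'⊕opad) ∥ inner = 3e 33 5c 5c ∥ b6.
Outer hash (tag): sum = 62+51+92+92+182 = 479; mod 256 = 223 → df.

df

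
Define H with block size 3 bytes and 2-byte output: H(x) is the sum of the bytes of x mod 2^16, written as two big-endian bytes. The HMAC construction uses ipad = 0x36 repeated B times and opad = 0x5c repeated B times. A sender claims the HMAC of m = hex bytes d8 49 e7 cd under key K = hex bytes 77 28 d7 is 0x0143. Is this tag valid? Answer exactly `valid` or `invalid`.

Key hex bytes 77 28 d7 is exactly B = 3 bytes: K' = 77 28 d7.
K' ⊕ ipad = 41 1e e1; K' ⊕ opad = 2b 74 8b.
Inner hash: sum = 65+30+225+216+73+231+205 = 1045 → 04 15.
Outer hash (recomputed tag): sum = 43+116+139+4+21 = 323 → 01 43.
Recomputed tag = 0143; claimed = 0143 → match.

valid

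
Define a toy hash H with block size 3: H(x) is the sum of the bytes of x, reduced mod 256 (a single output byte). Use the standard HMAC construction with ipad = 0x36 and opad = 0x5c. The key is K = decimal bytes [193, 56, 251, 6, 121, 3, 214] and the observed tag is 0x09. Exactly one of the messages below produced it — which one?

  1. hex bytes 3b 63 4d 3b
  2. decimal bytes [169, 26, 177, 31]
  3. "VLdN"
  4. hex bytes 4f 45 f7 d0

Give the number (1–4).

Key decimal bytes [193, 56, 251, 6, 121, 3, 214] = c1 38 fb 06 79 03 d6 is 7 bytes > B = 3, so hash it first: H(key) = 4c, then zero-pad to 3 bytes: K' = 4c 00 00.
K' ⊕ ipad = 7a 36 36; K' ⊕ opad = 10 5c 5c.
m1: inner = H(7a 36 36 3b 63 4d 3b) = 0c; tag = H(10 5c 5c 0c) = d4
m2: inner = H(7a 36 36 a9 1a b1 1f) = 79; tag = H(10 5c 5c 79) = 41
m3: inner = H(7a 36 36 56 4c 64 4e) = 3a; tag = H(10 5c 5c 3a) = 02
m4: inner = H(7a 36 36 4f 45 f7 d0) = 41; tag = H(10 5c 5c 41) = 09 ← matches

4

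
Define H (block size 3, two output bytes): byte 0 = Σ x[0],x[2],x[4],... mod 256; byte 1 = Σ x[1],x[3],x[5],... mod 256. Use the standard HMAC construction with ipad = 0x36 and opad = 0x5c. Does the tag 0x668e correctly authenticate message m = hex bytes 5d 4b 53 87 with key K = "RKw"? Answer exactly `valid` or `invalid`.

Key "RKw" = 52 4b 77 is exactly B = 3 bytes: K' = 52 4b 77.
K' ⊕ ipad = 64 7d 41; K' ⊕ opad = 0e 17 2b.
Inner hash: even-index sum = 375 mod 256 = 119; odd-index sum = 301 mod 256 = 45 → 77 2d.
Outer hash (recomputed tag): even-index sum = 102 mod 256 = 102; odd-index sum = 142 mod 256 = 142 → 66 8e.
Recomputed tag = 668e; claimed = 668e → match.

valid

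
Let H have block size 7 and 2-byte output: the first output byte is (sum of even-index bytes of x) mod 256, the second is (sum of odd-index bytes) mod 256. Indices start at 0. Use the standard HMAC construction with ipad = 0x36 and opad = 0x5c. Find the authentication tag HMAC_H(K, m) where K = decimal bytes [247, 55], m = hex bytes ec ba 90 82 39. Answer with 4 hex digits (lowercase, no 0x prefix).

Key decimal bytes [247, 55] = f7 37 is 2 bytes ≤ B = 7; zero-pad to 7 bytes: K' = f7 37 00 00 00 00 00.
K' ⊕ ipad = c1 01 36 36 36 36 36.  K' ⊕ opad = ab 6b 5c 5c 5c 5c 5c.
Inner input = (K'⊕ipad) ∥ m = c1 01 36 36 36 36 36 ∥ ec ba 90 82 39.
Inner hash: even-index sum = 671 mod 256 = 159; odd-index sum = 546 mod 256 = 34 → 9f 22.
Outer input = (K'⊕opad) ∥ inner = ab 6b 5c 5c 5c 5c 5c ∥ 9f 22.
Outer hash (tag): even-index sum = 481 mod 256 = 225; odd-index sum = 450 mod 256 = 194 → e1 c2.

e1c2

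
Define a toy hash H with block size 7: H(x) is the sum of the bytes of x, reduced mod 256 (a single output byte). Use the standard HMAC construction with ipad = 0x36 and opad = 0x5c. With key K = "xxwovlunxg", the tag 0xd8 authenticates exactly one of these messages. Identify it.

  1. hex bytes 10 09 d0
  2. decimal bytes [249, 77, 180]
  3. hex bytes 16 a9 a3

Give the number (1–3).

Key "xxwovlunxg" = 78 78 77 6f 76 6c 75 6e 78 67 is 10 bytes > B = 7, so hash it first: H(key) = 7a, then zero-pad to 7 bytes: K' = 7a 00 00 00 00 00 00.
K' ⊕ ipad = 4c 36 36 36 36 36 36; K' ⊕ opad = 26 5c 5c 5c 5c 5c 5c.
m1: inner = H(4c 36 36 36 36 36 36 10 09 d0) = 79; tag = H(26 5c 5c 5c 5c 5c 5c 79) = c7
m2: inner = H(4c 36 36 36 36 36 36 f9 4d b4) = 8a; tag = H(26 5c 5c 5c 5c 5c 5c 8a) = d8 ← matches
m3: inner = H(4c 36 36 36 36 36 36 16 a9 a3) = f2; tag = H(26 5c 5c 5c 5c 5c 5c f2) = 40

2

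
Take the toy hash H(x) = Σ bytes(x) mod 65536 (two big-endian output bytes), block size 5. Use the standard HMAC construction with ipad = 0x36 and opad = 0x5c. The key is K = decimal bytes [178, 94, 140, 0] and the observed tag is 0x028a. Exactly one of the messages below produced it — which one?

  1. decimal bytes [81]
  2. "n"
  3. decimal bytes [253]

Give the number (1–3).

Key decimal bytes [178, 94, 140, 0] = b2 5e 8c 00 is 4 bytes ≤ B = 5; zero-pad to 5 bytes: K' = b2 5e 8c 00 00.
K' ⊕ ipad = 84 68 ba 36 36; K' ⊕ opad = ee 02 d0 5c 5c.
m1: inner = H(84 68 ba 36 36 51) = 02 63; tag = H(ee 02 d0 5c 5c 02 63) = 02dd
m2: inner = H(84 68 ba 36 36 6e) = 02 80; tag = H(ee 02 d0 5c 5c 02 80) = 02fa
m3: inner = H(84 68 ba 36 36 fd) = 03 0f; tag = H(ee 02 d0 5c 5c 03 0f) = 028a ← matches

3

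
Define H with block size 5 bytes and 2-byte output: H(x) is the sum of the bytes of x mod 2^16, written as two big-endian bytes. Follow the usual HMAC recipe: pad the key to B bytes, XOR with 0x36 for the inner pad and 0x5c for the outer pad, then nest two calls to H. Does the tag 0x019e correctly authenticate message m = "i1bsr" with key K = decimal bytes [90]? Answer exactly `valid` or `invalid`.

valid

Key decimal bytes [90] = 5a is 1 byte ≤ B = 5; zero-pad to 5 bytes: K' = 5a 00 00 00 00.
K' ⊕ ipad = 6c 36 36 36 36; K' ⊕ opad = 06 5c 5c 5c 5c.
Inner hash: sum = 108+54+54+54+54+105+49+98+115+114 = 805 → 03 25.
Outer hash (recomputed tag): sum = 6+92+92+92+92+3+37 = 414 → 01 9e.
Recomputed tag = 019e; claimed = 019e → match.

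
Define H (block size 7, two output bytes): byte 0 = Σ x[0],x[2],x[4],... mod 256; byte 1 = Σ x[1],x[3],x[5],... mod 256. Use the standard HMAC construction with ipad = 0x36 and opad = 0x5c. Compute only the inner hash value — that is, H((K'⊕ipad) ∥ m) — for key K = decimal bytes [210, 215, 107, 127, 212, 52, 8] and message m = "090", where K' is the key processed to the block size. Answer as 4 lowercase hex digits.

9a8c

Key decimal bytes [210, 215, 107, 127, 212, 52, 8] = d2 d7 6b 7f d4 34 08 is exactly B = 7 bytes: K' = d2 d7 6b 7f d4 34 08.
K' ⊕ ipad = e4 e1 5d 49 e2 02 3e.
Inner input = e4 e1 5d 49 e2 02 3e ∥ 30 39 30.
Inner hash: even-index sum = 666 mod 256 = 154; odd-index sum = 396 mod 256 = 140 → 9a 8c.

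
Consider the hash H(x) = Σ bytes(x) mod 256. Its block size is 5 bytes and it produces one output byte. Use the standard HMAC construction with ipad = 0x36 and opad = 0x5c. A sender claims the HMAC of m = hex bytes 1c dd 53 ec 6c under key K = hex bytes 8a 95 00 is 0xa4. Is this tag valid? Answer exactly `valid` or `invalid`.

invalid

Key hex bytes 8a 95 00 is 3 bytes ≤ B = 5; zero-pad to 5 bytes: K' = 8a 95 00 00 00.
K' ⊕ ipad = bc a3 36 36 36; K' ⊕ opad = d6 c9 5c 5c 5c.
Inner hash: sum = 188+163+54+54+54+28+221+83+236+108 = 1189; mod 256 = 165 → a5.
Outer hash (recomputed tag): sum = 214+201+92+92+92+165 = 856; mod 256 = 88 → 58.
Recomputed tag = 58; claimed = a4 → mismatch.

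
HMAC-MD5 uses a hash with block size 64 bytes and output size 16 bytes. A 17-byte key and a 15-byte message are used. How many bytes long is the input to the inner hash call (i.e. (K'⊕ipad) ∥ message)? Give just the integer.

Key is 17 ≤ 64 bytes, zero-padded: |K'| = 64.
Inner input = (K'⊕ipad) ∥ m → 64 + 15 = 79 bytes.

79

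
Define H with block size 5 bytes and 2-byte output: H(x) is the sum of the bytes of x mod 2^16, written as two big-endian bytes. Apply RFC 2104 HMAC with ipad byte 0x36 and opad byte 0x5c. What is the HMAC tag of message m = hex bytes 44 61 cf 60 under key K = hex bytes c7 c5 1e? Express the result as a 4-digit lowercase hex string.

027e

Key hex bytes c7 c5 1e is 3 bytes ≤ B = 5; zero-pad to 5 bytes: K' = c7 c5 1e 00 00.
K' ⊕ ipad = f1 f3 28 36 36.  K' ⊕ opad = 9b 99 42 5c 5c.
Inner input = (K'⊕ipad) ∥ m = f1 f3 28 36 36 ∥ 44 61 cf 60.
Inner hash: sum = 241+243+40+54+54+68+97+207+96 = 1100 → 04 4c.
Outer input = (K'⊕opad) ∥ inner = 9b 99 42 5c 5c ∥ 04 4c.
Outer hash (tag): sum = 155+153+66+92+92+4+76 = 638 → 02 7e.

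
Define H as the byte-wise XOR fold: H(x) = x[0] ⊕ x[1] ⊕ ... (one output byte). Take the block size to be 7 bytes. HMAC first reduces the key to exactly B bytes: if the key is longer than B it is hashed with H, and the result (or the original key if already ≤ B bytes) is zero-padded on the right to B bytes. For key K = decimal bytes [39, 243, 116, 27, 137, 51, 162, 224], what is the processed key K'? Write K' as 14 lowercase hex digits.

|K| = 8 > B = 7, so first hash the key.
H(K): XOR 27⊕f3⊕74⊕1b⊕89⊕33⊕a2⊕e0 = 43.
Zero-pad H(K) = 43 to 7 bytes: K' = 43 00 00 00 00 00 00.

43000000000000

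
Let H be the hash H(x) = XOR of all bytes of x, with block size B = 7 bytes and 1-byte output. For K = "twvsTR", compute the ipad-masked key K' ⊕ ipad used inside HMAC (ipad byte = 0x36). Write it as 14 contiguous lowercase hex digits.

Key "twvsTR" = 74 77 76 73 54 52 is 6 bytes ≤ B = 7; zero-pad to 7 bytes: K' = 74 77 76 73 54 52 00.
XOR each byte with 0x36: 74⊕36=42, 77⊕36=41, 76⊕36=40, 73⊕36=45, 54⊕36=62, 52⊕36=64, 00⊕36=36.

42414045626436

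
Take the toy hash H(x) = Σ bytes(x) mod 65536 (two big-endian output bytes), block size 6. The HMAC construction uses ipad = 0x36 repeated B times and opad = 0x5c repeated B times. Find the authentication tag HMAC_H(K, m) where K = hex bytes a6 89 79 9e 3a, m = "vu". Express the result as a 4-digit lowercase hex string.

Key hex bytes a6 89 79 9e 3a is 5 bytes ≤ B = 6; zero-pad to 6 bytes: K' = a6 89 79 9e 3a 00.
K' ⊕ ipad = 90 bf 4f a8 0c 36.  K' ⊕ opad = fa d5 25 c2 66 5c.
Inner input = (K'⊕ipad) ∥ m = 90 bf 4f a8 0c 36 ∥ 76 75.
Inner hash: sum = 144+191+79+168+12+54+118+117 = 883 → 03 73.
Outer input = (K'⊕opad) ∥ inner = fa d5 25 c2 66 5c ∥ 03 73.
Outer hash (tag): sum = 250+213+37+194+102+92+3+115 = 1006 → 03 ee.

03ee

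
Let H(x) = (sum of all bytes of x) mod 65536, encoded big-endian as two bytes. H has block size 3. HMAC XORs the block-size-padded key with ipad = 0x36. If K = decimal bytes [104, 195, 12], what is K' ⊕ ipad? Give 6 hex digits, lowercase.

Key decimal bytes [104, 195, 12] = 68 c3 0c is exactly B = 3 bytes: K' = 68 c3 0c.
XOR each byte with 0x36: 68⊕36=5e, c3⊕36=f5, 0c⊕36=3a.

5ef53a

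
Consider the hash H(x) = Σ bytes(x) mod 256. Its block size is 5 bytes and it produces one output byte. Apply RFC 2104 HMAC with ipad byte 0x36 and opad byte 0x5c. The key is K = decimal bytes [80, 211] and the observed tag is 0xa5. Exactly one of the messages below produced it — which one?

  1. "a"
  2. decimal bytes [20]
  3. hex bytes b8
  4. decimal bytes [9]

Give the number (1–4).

4

Key decimal bytes [80, 211] = 50 d3 is 2 bytes ≤ B = 5; zero-pad to 5 bytes: K' = 50 d3 00 00 00.
K' ⊕ ipad = 66 e5 36 36 36; K' ⊕ opad = 0c 8f 5c 5c 5c.
m1: inner = H(66 e5 36 36 36 61) = 4e; tag = H(0c 8f 5c 5c 5c 4e) = fd
m2: inner = H(66 e5 36 36 36 14) = 01; tag = H(0c 8f 5c 5c 5c 01) = b0
m3: inner = H(66 e5 36 36 36 b8) = a5; tag = H(0c 8f 5c 5c 5c a5) = 54
m4: inner = H(66 e5 36 36 36 09) = f6; tag = H(0c 8f 5c 5c 5c f6) = a5 ← matches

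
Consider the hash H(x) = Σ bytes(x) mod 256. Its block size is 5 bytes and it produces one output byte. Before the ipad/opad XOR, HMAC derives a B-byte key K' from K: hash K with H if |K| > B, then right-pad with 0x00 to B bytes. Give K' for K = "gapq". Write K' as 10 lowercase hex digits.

Key "gapq" = 67 61 70 71 is 4 bytes ≤ B = 5; zero-pad to 5 bytes: K' = 67 61 70 71 00.

6761707100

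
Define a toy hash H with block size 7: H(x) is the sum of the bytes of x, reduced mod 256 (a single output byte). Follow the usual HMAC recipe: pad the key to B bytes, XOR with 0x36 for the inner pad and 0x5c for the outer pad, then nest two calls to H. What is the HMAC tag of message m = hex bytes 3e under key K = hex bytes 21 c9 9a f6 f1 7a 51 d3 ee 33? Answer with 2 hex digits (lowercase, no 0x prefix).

Key hex bytes 21 c9 9a f6 f1 7a 51 d3 ee 33 is 10 bytes > B = 7, so hash it first: H(key) = 2a, then zero-pad to 7 bytes: K' = 2a 00 00 00 00 00 00.
K' ⊕ ipad = 1c 36 36 36 36 36 36.  K' ⊕ opad = 76 5c 5c 5c 5c 5c 5c.
Inner input = (K'⊕ipad) ∥ m = 1c 36 36 36 36 36 36 ∥ 3e.
Inner hash: sum = 28+54+54+54+54+54+54+62 = 414; mod 256 = 158 → 9e.
Outer input = (K'⊕opad) ∥ inner = 76 5c 5c 5c 5c 5c 5c ∥ 9e.
Outer hash (tag): sum = 118+92+92+92+92+92+92+158 = 828; mod 256 = 60 → 3c.

3c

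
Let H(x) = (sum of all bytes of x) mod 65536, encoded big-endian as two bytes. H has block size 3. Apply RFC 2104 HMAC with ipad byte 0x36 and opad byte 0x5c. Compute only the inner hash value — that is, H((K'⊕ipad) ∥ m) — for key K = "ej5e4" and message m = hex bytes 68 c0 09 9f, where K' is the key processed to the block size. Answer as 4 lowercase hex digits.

02e8

Key "ej5e4" = 65 6a 35 65 34 is 5 bytes > B = 3, so hash it first: H(key) = 01 9d, then zero-pad to 3 bytes: K' = 01 9d 00.
K' ⊕ ipad = 37 ab 36.
Inner input = 37 ab 36 ∥ 68 c0 09 9f.
Inner hash: sum = 55+171+54+104+192+9+159 = 744 → 02 e8.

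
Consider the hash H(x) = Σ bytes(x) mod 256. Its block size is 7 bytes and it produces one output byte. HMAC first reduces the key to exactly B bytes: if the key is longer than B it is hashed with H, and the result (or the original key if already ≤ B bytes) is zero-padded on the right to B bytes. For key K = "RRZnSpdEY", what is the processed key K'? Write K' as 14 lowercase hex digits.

|K| = 9 > B = 7, so first hash the key.
H(K): sum = 82+82+90+110+83+112+100+69+89 = 817; mod 256 = 49 → 31.
Zero-pad H(K) = 31 to 7 bytes: K' = 31 00 00 00 00 00 00.

31000000000000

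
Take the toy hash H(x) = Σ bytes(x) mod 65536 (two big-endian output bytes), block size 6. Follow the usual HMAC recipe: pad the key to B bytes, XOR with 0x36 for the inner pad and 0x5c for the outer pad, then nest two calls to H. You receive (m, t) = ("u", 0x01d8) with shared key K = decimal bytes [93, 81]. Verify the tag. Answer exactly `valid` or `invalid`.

Key decimal bytes [93, 81] = 5d 51 is 2 bytes ≤ B = 6; zero-pad to 6 bytes: K' = 5d 51 00 00 00 00.
K' ⊕ ipad = 6b 67 36 36 36 36; K' ⊕ opad = 01 0d 5c 5c 5c 5c.
Inner hash: sum = 107+103+54+54+54+54+117 = 543 → 02 1f.
Outer hash (recomputed tag): sum = 1+13+92+92+92+92+2+31 = 415 → 01 9f.
Recomputed tag = 019f; claimed = 01d8 → mismatch.

invalid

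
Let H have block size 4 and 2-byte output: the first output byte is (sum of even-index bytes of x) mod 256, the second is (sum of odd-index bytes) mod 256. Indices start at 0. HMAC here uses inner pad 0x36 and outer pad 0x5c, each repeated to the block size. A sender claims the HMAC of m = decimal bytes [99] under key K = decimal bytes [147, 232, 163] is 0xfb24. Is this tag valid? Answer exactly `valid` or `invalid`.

invalid

Key decimal bytes [147, 232, 163] = 93 e8 a3 is 3 bytes ≤ B = 4; zero-pad to 4 bytes: K' = 93 e8 a3 00.
K' ⊕ ipad = a5 de 95 36; K' ⊕ opad = cf b4 ff 5c.
Inner hash: even-index sum = 413 mod 256 = 157; odd-index sum = 276 mod 256 = 20 → 9d 14.
Outer hash (recomputed tag): even-index sum = 619 mod 256 = 107; odd-index sum = 292 mod 256 = 36 → 6b 24.
Recomputed tag = 6b24; claimed = fb24 → mismatch.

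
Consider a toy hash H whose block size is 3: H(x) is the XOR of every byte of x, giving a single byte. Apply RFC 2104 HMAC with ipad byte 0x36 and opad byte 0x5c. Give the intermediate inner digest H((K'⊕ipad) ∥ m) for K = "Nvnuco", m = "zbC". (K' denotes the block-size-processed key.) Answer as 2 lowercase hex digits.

42

Key "Nvnuco" = 4e 76 6e 75 63 6f is 6 bytes > B = 3, so hash it first: H(key) = 2f, then zero-pad to 3 bytes: K' = 2f 00 00.
K' ⊕ ipad = 19 36 36.
Inner input = 19 36 36 ∥ 7a 62 43.
Inner hash: XOR 19⊕36⊕36⊕7a⊕62⊕43 = 42.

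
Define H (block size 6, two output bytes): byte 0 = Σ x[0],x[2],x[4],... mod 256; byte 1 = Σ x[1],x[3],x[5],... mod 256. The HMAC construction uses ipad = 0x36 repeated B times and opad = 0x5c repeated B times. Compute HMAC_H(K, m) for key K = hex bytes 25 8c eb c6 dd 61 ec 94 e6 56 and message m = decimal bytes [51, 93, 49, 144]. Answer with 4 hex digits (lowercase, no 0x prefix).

Key hex bytes 25 8c eb c6 dd 61 ec 94 e6 56 is 10 bytes > B = 6, so hash it first: H(key) = bf 9d, then zero-pad to 6 bytes: K' = bf 9d 00 00 00 00.
K' ⊕ ipad = 89 ab 36 36 36 36.  K' ⊕ opad = e3 c1 5c 5c 5c 5c.
Inner input = (K'⊕ipad) ∥ m = 89 ab 36 36 36 36 ∥ 33 5d 31 90.
Inner hash: even-index sum = 345 mod 256 = 89; odd-index sum = 516 mod 256 = 4 → 59 04.
Outer input = (K'⊕opad) ∥ inner = e3 c1 5c 5c 5c 5c ∥ 59 04.
Outer hash (tag): even-index sum = 500 mod 256 = 244; odd-index sum = 381 mod 256 = 125 → f4 7d.

f47d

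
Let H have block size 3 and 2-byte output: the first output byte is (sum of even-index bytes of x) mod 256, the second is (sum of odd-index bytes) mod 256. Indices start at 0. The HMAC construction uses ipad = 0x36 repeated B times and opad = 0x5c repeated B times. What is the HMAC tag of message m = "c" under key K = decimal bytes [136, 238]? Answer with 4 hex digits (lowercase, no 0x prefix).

Key decimal bytes [136, 238] = 88 ee is 2 bytes ≤ B = 3; zero-pad to 3 bytes: K' = 88 ee 00.
K' ⊕ ipad = be d8 36.  K' ⊕ opad = d4 b2 5c.
Inner input = (K'⊕ipad) ∥ m = be d8 36 ∥ 63.
Inner hash: even-index sum = 244 mod 256 = 244; odd-index sum = 315 mod 256 = 59 → f4 3b.
Outer input = (K'⊕opad) ∥ inner = d4 b2 5c ∥ f4 3b.
Outer hash (tag): even-index sum = 363 mod 256 = 107; odd-index sum = 422 mod 256 = 166 → 6b a6.

6ba6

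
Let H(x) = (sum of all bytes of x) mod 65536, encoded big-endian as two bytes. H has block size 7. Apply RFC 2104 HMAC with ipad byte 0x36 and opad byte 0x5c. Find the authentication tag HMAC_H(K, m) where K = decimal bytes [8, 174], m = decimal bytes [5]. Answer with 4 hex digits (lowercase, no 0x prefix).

Key decimal bytes [8, 174] = 08 ae is 2 bytes ≤ B = 7; zero-pad to 7 bytes: K' = 08 ae 00 00 00 00 00.
K' ⊕ ipad = 3e 98 36 36 36 36 36.  K' ⊕ opad = 54 f2 5c 5c 5c 5c 5c.
Inner input = (K'⊕ipad) ∥ m = 3e 98 36 36 36 36 36 ∥ 05.
Inner hash: sum = 62+152+54+54+54+54+54+5 = 489 → 01 e9.
Outer input = (K'⊕opad) ∥ inner = 54 f2 5c 5c 5c 5c 5c ∥ 01 e9.
Outer hash (tag): sum = 84+242+92+92+92+92+92+1+233 = 1020 → 03 fc.

03fc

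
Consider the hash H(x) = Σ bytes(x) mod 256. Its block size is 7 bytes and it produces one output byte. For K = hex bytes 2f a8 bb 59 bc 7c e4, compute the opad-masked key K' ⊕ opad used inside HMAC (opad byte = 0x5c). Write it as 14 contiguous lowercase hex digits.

73f4e705e020b8

Key hex bytes 2f a8 bb 59 bc 7c e4 is exactly B = 7 bytes: K' = 2f a8 bb 59 bc 7c e4.
XOR each byte with 0x5c: 2f⊕5c=73, a8⊕5c=f4, bb⊕5c=e7, 59⊕5c=05, bc⊕5c=e0, 7c⊕5c=20, e4⊕5c=b8.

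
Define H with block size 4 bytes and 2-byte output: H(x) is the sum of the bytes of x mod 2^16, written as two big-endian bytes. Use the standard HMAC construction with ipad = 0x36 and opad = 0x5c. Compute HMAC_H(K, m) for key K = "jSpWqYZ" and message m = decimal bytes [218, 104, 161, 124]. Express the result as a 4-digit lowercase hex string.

02aa

Key "jSpWqYZ" = 6a 53 70 57 71 59 5a is 7 bytes > B = 4, so hash it first: H(key) = 02 a8, then zero-pad to 4 bytes: K' = 02 a8 00 00.
K' ⊕ ipad = 34 9e 36 36.  K' ⊕ opad = 5e f4 5c 5c.
Inner input = (K'⊕ipad) ∥ m = 34 9e 36 36 ∥ da 68 a1 7c.
Inner hash: sum = 52+158+54+54+218+104+161+124 = 925 → 03 9d.
Outer input = (K'⊕opad) ∥ inner = 5e f4 5c 5c ∥ 03 9d.
Outer hash (tag): sum = 94+244+92+92+3+157 = 682 → 02 aa.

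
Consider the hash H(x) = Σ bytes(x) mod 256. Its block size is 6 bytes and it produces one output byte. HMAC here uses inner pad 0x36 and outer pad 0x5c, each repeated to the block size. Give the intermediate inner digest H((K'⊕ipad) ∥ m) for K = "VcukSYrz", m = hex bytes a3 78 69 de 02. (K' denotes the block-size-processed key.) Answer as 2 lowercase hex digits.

Key "VcukSYrz" = 56 63 75 6b 53 59 72 7a is 8 bytes > B = 6, so hash it first: H(key) = 31, then zero-pad to 6 bytes: K' = 31 00 00 00 00 00.
K' ⊕ ipad = 07 36 36 36 36 36.
Inner input = 07 36 36 36 36 36 ∥ a3 78 69 de 02.
Inner hash: sum = 7+54+54+54+54+54+163+120+105+222+2 = 889; mod 256 = 121 → 79.

79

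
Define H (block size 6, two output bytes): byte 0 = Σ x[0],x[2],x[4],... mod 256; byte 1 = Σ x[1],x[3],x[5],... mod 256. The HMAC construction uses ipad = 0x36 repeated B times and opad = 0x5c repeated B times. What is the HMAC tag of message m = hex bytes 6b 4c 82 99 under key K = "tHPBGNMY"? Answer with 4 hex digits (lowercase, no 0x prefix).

Key "tHPBGNMY" = 74 48 50 42 47 4e 4d 59 is 8 bytes > B = 6, so hash it first: H(key) = 58 31, then zero-pad to 6 bytes: K' = 58 31 00 00 00 00.
K' ⊕ ipad = 6e 07 36 36 36 36.  K' ⊕ opad = 04 6d 5c 5c 5c 5c.
Inner input = (K'⊕ipad) ∥ m = 6e 07 36 36 36 36 ∥ 6b 4c 82 99.
Inner hash: even-index sum = 455 mod 256 = 199; odd-index sum = 344 mod 256 = 88 → c7 58.
Outer input = (K'⊕opad) ∥ inner = 04 6d 5c 5c 5c 5c ∥ c7 58.
Outer hash (tag): even-index sum = 387 mod 256 = 131; odd-index sum = 381 mod 256 = 125 → 83 7d.

837d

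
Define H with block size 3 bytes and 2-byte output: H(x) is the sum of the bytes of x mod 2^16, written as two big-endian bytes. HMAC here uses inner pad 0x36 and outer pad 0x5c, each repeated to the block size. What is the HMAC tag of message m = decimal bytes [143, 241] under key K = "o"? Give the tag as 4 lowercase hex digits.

0132

Key "o" = 6f is 1 byte ≤ B = 3; zero-pad to 3 bytes: K' = 6f 00 00.
K' ⊕ ipad = 59 36 36.  K' ⊕ opad = 33 5c 5c.
Inner input = (K'⊕ipad) ∥ m = 59 36 36 ∥ 8f f1.
Inner hash: sum = 89+54+54+143+241 = 581 → 02 45.
Outer input = (K'⊕opad) ∥ inner = 33 5c 5c ∥ 02 45.
Outer hash (tag): sum = 51+92+92+2+69 = 306 → 01 32.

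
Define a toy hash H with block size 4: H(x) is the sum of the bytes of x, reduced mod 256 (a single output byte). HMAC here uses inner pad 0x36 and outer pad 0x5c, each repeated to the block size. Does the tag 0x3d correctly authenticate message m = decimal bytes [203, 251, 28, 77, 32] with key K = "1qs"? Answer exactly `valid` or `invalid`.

valid

Key "1qs" = 31 71 73 is 3 bytes ≤ B = 4; zero-pad to 4 bytes: K' = 31 71 73 00.
K' ⊕ ipad = 07 47 45 36; K' ⊕ opad = 6d 2d 2f 5c.
Inner hash: sum = 7+71+69+54+203+251+28+77+32 = 792; mod 256 = 24 → 18.
Outer hash (recomputed tag): sum = 109+45+47+92+24 = 317; mod 256 = 61 → 3d.
Recomputed tag = 3d; claimed = 3d → match.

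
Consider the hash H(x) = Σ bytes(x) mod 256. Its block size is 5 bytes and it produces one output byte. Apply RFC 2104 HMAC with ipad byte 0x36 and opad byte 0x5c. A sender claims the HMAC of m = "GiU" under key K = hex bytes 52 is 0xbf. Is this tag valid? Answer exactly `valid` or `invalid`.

Key hex bytes 52 is 1 byte ≤ B = 5; zero-pad to 5 bytes: K' = 52 00 00 00 00.
K' ⊕ ipad = 64 36 36 36 36; K' ⊕ opad = 0e 5c 5c 5c 5c.
Inner hash: sum = 100+54+54+54+54+71+105+85 = 577; mod 256 = 65 → 41.
Outer hash (recomputed tag): sum = 14+92+92+92+92+65 = 447; mod 256 = 191 → bf.
Recomputed tag = bf; claimed = bf → match.

valid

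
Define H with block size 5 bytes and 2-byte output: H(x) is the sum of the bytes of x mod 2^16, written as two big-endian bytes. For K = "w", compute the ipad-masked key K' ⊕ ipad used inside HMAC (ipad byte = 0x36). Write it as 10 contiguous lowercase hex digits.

Key "w" = 77 is 1 byte ≤ B = 5; zero-pad to 5 bytes: K' = 77 00 00 00 00.
XOR each byte with 0x36: 77⊕36=41, 00⊕36=36, 00⊕36=36, 00⊕36=36, 00⊕36=36.

4136363636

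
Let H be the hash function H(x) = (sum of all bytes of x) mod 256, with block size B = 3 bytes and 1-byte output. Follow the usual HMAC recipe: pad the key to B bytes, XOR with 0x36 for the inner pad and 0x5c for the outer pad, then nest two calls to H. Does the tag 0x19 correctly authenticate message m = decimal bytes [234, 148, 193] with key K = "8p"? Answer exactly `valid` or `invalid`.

Key "8p" = 38 70 is 2 bytes ≤ B = 3; zero-pad to 3 bytes: K' = 38 70 00.
K' ⊕ ipad = 0e 46 36; K' ⊕ opad = 64 2c 5c.
Inner hash: sum = 14+70+54+234+148+193 = 713; mod 256 = 201 → c9.
Outer hash (recomputed tag): sum = 100+44+92+201 = 437; mod 256 = 181 → b5.
Recomputed tag = b5; claimed = 19 → mismatch.

invalid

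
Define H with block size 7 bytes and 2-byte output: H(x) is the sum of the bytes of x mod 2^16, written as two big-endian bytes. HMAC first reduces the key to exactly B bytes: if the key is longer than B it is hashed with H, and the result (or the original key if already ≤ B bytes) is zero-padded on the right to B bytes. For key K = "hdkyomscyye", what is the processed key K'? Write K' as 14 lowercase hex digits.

|K| = 11 > B = 7, so first hash the key.
H(K): sum = 104+100+107+121+111+109+115+99+121+121+101 = 1209 → 04 b9.
Zero-pad H(K) = 04 b9 to 7 bytes: K' = 04 b9 00 00 00 00 00.

04b90000000000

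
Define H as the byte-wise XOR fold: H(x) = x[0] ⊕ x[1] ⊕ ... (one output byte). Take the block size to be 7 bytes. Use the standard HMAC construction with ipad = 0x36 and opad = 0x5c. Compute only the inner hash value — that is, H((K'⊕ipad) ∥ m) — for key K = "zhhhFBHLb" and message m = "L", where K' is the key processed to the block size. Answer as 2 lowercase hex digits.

Key "zhhhFBHLb" = 7a 68 68 68 46 42 48 4c 62 is 9 bytes > B = 7, so hash it first: H(key) = 70, then zero-pad to 7 bytes: K' = 70 00 00 00 00 00 00.
K' ⊕ ipad = 46 36 36 36 36 36 36.
Inner input = 46 36 36 36 36 36 36 ∥ 4c.
Inner hash: XOR 46⊕36⊕36⊕36⊕36⊕36⊕36⊕4c = 0a.

0a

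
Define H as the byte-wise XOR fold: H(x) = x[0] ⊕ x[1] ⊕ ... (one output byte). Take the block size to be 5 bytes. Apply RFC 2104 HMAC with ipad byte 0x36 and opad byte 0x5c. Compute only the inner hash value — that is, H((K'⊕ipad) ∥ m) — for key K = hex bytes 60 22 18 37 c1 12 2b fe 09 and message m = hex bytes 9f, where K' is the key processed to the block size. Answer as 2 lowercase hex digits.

cb

Key hex bytes 60 22 18 37 c1 12 2b fe 09 is 9 bytes > B = 5, so hash it first: H(key) = 62, then zero-pad to 5 bytes: K' = 62 00 00 00 00.
K' ⊕ ipad = 54 36 36 36 36.
Inner input = 54 36 36 36 36 ∥ 9f.
Inner hash: XOR 54⊕36⊕36⊕36⊕36⊕9f = cb.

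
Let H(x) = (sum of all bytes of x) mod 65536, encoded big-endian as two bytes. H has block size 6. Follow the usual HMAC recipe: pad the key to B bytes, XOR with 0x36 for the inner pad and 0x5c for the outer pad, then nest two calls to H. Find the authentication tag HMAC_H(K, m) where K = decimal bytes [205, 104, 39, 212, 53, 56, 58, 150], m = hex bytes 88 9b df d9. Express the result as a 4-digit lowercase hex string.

Key decimal bytes [205, 104, 39, 212, 53, 56, 58, 150] = cd 68 27 d4 35 38 3a 96 is 8 bytes > B = 6, so hash it first: H(key) = 03 6d, then zero-pad to 6 bytes: K' = 03 6d 00 00 00 00.
K' ⊕ ipad = 35 5b 36 36 36 36.  K' ⊕ opad = 5f 31 5c 5c 5c 5c.
Inner input = (K'⊕ipad) ∥ m = 35 5b 36 36 36 36 ∥ 88 9b df d9.
Inner hash: sum = 53+91+54+54+54+54+136+155+223+217 = 1091 → 04 43.
Outer input = (K'⊕opad) ∥ inner = 5f 31 5c 5c 5c 5c ∥ 04 43.
Outer hash (tag): sum = 95+49+92+92+92+92+4+67 = 583 → 02 47.

0247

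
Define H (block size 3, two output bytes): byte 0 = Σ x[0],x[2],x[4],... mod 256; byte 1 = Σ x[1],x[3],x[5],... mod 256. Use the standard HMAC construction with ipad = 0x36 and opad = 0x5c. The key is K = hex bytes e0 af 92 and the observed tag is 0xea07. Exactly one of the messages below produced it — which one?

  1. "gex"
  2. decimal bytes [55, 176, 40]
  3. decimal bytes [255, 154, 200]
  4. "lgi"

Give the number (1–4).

Key hex bytes e0 af 92 is exactly B = 3 bytes: K' = e0 af 92.
K' ⊕ ipad = d6 99 a4; K' ⊕ opad = bc f3 ce.
m1: inner = H(d6 99 a4 67 65 78) = df 78; tag = H(bc f3 ce df 78) = 02d2
m2: inner = H(d6 99 a4 37 b0 28) = 2a f8; tag = H(bc f3 ce 2a f8) = 821d
m3: inner = H(d6 99 a4 ff 9a c8) = 14 60; tag = H(bc f3 ce 14 60) = ea07 ← matches
m4: inner = H(d6 99 a4 6c 67 69) = e1 6e; tag = H(bc f3 ce e1 6e) = f8d4

3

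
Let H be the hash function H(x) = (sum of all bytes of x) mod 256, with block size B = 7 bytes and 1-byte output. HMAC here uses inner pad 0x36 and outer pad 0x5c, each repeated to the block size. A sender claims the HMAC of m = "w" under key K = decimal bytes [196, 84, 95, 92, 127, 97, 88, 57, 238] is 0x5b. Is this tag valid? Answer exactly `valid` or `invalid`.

invalid

Key decimal bytes [196, 84, 95, 92, 127, 97, 88, 57, 238] = c4 54 5f 5c 7f 61 58 39 ee is 9 bytes > B = 7, so hash it first: H(key) = 32, then zero-pad to 7 bytes: K' = 32 00 00 00 00 00 00.
K' ⊕ ipad = 04 36 36 36 36 36 36; K' ⊕ opad = 6e 5c 5c 5c 5c 5c 5c.
Inner hash: sum = 4+54+54+54+54+54+54+119 = 447; mod 256 = 191 → bf.
Outer hash (recomputed tag): sum = 110+92+92+92+92+92+92+191 = 853; mod 256 = 85 → 55.
Recomputed tag = 55; claimed = 5b → mismatch.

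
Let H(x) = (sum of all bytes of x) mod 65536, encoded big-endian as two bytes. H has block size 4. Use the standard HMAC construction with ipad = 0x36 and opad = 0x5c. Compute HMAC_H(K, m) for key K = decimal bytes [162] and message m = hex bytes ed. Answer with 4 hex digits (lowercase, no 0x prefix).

Key decimal bytes [162] = a2 is 1 byte ≤ B = 4; zero-pad to 4 bytes: K' = a2 00 00 00.
K' ⊕ ipad = 94 36 36 36.  K' ⊕ opad = fe 5c 5c 5c.
Inner input = (K'⊕ipad) ∥ m = 94 36 36 36 ∥ ed.
Inner hash: sum = 148+54+54+54+237 = 547 → 02 23.
Outer input = (K'⊕opad) ∥ inner = fe 5c 5c 5c ∥ 02 23.
Outer hash (tag): sum = 254+92+92+92+2+35 = 567 → 02 37.

0237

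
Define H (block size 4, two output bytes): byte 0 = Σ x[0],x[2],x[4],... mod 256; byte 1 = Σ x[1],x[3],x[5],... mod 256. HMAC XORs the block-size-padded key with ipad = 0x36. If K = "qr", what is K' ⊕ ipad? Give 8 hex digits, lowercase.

Key "qr" = 71 72 is 2 bytes ≤ B = 4; zero-pad to 4 bytes: K' = 71 72 00 00.
XOR each byte with 0x36: 71⊕36=47, 72⊕36=44, 00⊕36=36, 00⊕36=36.

47443636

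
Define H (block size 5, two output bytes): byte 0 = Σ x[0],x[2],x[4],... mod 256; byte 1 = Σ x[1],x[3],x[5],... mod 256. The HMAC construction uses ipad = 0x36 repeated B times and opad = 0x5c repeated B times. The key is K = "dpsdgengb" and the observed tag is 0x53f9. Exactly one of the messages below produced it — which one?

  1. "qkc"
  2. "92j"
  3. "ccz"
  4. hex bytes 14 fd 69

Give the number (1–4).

Key "dpsdgengb" = 64 70 73 64 67 65 6e 67 62 is 9 bytes > B = 5, so hash it first: H(key) = 0e a0, then zero-pad to 5 bytes: K' = 0e a0 00 00 00.
K' ⊕ ipad = 38 96 36 36 36; K' ⊕ opad = 52 fc 5c 5c 5c.
m1: inner = H(38 96 36 36 36 71 6b 63) = 0f a0; tag = H(52 fc 5c 5c 5c 0f a0) = aa67
m2: inner = H(38 96 36 36 36 39 32 6a) = d6 6f; tag = H(52 fc 5c 5c 5c d6 6f) = 792e
m3: inner = H(38 96 36 36 36 63 63 7a) = 07 a9; tag = H(52 fc 5c 5c 5c 07 a9) = b35f
m4: inner = H(38 96 36 36 36 14 fd 69) = a1 49; tag = H(52 fc 5c 5c 5c a1 49) = 53f9 ← matches

4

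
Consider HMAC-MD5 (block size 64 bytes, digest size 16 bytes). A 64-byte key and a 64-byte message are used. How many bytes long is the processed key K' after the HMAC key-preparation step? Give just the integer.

64

Key is 64 ≤ 64 bytes, zero-padded: |K'| = 64.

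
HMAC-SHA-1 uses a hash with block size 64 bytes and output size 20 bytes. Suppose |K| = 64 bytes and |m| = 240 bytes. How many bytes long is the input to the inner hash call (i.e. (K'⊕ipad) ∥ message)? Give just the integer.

304

Key is 64 ≤ 64 bytes, zero-padded: |K'| = 64.
Inner input = (K'⊕ipad) ∥ m → 64 + 240 = 304 bytes.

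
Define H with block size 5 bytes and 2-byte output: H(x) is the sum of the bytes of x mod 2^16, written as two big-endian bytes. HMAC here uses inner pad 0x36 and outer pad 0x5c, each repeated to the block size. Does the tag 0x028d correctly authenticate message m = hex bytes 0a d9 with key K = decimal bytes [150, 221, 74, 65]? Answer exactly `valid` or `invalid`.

invalid

Key decimal bytes [150, 221, 74, 65] = 96 dd 4a 41 is 4 bytes ≤ B = 5; zero-pad to 5 bytes: K' = 96 dd 4a 41 00.
K' ⊕ ipad = a0 eb 7c 77 36; K' ⊕ opad = ca 81 16 1d 5c.
Inner hash: sum = 160+235+124+119+54+10+217 = 919 → 03 97.
Outer hash (recomputed tag): sum = 202+129+22+29+92+3+151 = 628 → 02 74.
Recomputed tag = 0274; claimed = 028d → mismatch.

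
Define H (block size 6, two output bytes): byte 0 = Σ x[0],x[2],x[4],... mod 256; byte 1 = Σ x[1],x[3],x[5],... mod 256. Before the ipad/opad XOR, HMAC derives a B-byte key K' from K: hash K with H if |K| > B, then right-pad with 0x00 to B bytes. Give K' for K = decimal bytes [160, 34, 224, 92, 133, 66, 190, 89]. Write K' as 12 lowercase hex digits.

c31900000000

|K| = 8 > B = 6, so first hash the key.
H(K): even-index sum = 707 mod 256 = 195; odd-index sum = 281 mod 256 = 25 → c3 19.
Zero-pad H(K) = c3 19 to 6 bytes: K' = c3 19 00 00 00 00.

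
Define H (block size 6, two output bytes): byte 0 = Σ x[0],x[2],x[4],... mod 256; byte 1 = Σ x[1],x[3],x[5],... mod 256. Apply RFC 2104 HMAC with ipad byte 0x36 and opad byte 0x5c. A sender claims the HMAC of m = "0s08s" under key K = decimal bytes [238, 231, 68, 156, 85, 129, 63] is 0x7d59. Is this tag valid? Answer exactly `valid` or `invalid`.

invalid

Key decimal bytes [238, 231, 68, 156, 85, 129, 63] = ee e7 44 9c 55 81 3f is 7 bytes > B = 6, so hash it first: H(key) = c6 04, then zero-pad to 6 bytes: K' = c6 04 00 00 00 00.
K' ⊕ ipad = f0 32 36 36 36 36; K' ⊕ opad = 9a 58 5c 5c 5c 5c.
Inner hash: even-index sum = 559 mod 256 = 47; odd-index sum = 329 mod 256 = 73 → 2f 49.
Outer hash (recomputed tag): even-index sum = 385 mod 256 = 129; odd-index sum = 345 mod 256 = 89 → 81 59.
Recomputed tag = 8159; claimed = 7d59 → mismatch.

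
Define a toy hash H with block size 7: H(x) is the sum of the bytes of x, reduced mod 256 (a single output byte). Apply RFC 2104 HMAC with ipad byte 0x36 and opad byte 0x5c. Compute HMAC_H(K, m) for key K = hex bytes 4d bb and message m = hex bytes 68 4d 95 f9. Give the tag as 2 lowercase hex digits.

1d

Key hex bytes 4d bb is 2 bytes ≤ B = 7; zero-pad to 7 bytes: K' = 4d bb 00 00 00 00 00.
K' ⊕ ipad = 7b 8d 36 36 36 36 36.  K' ⊕ opad = 11 e7 5c 5c 5c 5c 5c.
Inner input = (K'⊕ipad) ∥ m = 7b 8d 36 36 36 36 36 ∥ 68 4d 95 f9.
Inner hash: sum = 123+141+54+54+54+54+54+104+77+149+249 = 1113; mod 256 = 89 → 59.
Outer input = (K'⊕opad) ∥ inner = 11 e7 5c 5c 5c 5c 5c ∥ 59.
Outer hash (tag): sum = 17+231+92+92+92+92+92+89 = 797; mod 256 = 29 → 1d.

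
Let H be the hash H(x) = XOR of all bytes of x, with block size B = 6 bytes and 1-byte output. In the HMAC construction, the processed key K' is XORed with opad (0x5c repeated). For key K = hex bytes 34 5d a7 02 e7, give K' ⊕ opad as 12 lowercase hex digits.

Key hex bytes 34 5d a7 02 e7 is 5 bytes ≤ B = 6; zero-pad to 6 bytes: K' = 34 5d a7 02 e7 00.
XOR each byte with 0x5c: 34⊕5c=68, 5d⊕5c=01, a7⊕5c=fb, 02⊕5c=5e, e7⊕5c=bb, 00⊕5c=5c.

6801fb5ebb5c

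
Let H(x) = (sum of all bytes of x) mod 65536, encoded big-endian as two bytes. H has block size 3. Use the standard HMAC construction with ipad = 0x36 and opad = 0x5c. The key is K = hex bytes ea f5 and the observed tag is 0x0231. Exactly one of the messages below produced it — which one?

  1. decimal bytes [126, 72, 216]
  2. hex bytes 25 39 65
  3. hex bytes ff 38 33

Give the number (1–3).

1

Key hex bytes ea f5 is 2 bytes ≤ B = 3; zero-pad to 3 bytes: K' = ea f5 00.
K' ⊕ ipad = dc c3 36; K' ⊕ opad = b6 a9 5c.
m1: inner = H(dc c3 36 7e 48 d8) = 03 73; tag = H(b6 a9 5c 03 73) = 0231 ← matches
m2: inner = H(dc c3 36 25 39 65) = 02 98; tag = H(b6 a9 5c 02 98) = 0255
m3: inner = H(dc c3 36 ff 38 33) = 03 3f; tag = H(b6 a9 5c 03 3f) = 01fd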